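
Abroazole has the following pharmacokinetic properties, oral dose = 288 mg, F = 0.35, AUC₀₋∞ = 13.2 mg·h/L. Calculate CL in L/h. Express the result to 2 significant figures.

CL = F·Dose / AUC = 0.35 × 288 / 13.2 = 7.636 L/h

7.6 L/h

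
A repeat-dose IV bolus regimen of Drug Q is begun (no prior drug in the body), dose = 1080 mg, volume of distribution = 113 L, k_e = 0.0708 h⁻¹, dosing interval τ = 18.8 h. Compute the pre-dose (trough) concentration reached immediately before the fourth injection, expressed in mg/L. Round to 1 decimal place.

C₀ per dose = Dose / Vd = 1080 / 113 = 9.558 mg/L
Fraction remaining after one interval: r = e^(−kτ) = e^(−0.07080 × 18.8) = 0.2642
Before dose 4, 3 doses have been given (aged 1τ, 2τ, 3τ).
C_trough = C₀ × (r + r² + … + r^3) = C₀ × r(1−r^3)/(1−r)
        = 9.558 × 0.2642 × (1 − 0.01844) / (1 − 0.2642) = 3.369 mg/L

3.4 mg/L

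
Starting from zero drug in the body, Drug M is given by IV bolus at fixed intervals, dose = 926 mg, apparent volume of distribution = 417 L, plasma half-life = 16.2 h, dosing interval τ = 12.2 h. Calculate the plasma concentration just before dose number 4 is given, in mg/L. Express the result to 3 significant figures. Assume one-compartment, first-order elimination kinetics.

C₀ per dose = Dose / Vd = 926 / 417 = 2.221 mg/L
k = ln2 / t½ = 0.693147 / 16.2 = 0.04279 h⁻¹
Fraction remaining after one interval: r = e^(−kτ) = e^(−0.04279 × 12.2) = 0.5933
Before dose 4, 3 doses have been given (aged 1τ, 2τ, 3τ).
C_trough = C₀ × (r + r² + … + r^3) = C₀ × r(1−r^3)/(1−r)
        = 2.221 × 0.5933 × (1 − 0.2088) / (1 − 0.5933) = 2.564 mg/L

2.56 mg/L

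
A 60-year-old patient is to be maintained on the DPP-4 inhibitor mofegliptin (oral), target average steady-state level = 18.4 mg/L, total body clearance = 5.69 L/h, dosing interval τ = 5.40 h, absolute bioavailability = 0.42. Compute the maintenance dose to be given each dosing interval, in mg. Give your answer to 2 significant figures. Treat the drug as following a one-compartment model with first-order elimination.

At steady state, F × (Dose/τ) = Css × CL.
Dose = Css × CL × τ / F = 18.4 × 5.690 × 5.40 / 0.42 = 1346 mg

1300 mg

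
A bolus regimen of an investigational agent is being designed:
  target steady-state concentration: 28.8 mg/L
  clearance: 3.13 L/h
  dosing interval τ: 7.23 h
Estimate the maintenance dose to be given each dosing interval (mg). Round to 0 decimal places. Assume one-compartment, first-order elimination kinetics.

652 mg

At steady state, Dose/τ = Css × CL.
Dose = Css × CL × τ = 28.8 × 3.130 × 7.23 = 651.7 mg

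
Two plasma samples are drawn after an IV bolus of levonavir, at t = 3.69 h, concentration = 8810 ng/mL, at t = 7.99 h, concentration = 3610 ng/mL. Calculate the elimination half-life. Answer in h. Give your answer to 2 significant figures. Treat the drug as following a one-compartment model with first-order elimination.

k = ln(C₁/C₂) / (t₂ − t₁) = ln(8810/3610) / (7.99 − 3.69)
  = 0.8922 / 4.300 = 0.2075 h⁻¹
t½ = ln2 / k = 0.693147 / 0.2075 = 3.340 h

3.3 h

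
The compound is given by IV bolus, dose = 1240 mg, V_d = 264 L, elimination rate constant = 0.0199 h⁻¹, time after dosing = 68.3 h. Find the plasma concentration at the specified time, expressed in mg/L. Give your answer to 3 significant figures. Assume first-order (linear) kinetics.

C₀ = Dose / Vd = 1240 / 264 = 4.697 mg/L
C = C₀ · e^(−k·t) = 4.697 × e^(−0.01990 × 68.3)
  = 4.697 × 0.2569 = 1.207 mg/L

1.21 mg/L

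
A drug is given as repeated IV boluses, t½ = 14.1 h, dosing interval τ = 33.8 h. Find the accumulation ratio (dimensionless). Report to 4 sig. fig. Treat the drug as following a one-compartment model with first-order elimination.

1.234

k = ln2 / t½ = 0.693147 / 14.1 = 0.04916 h⁻¹
e^(−kτ) = e^(−0.04916 × 33.8) = 0.1898
Accumulation ratio R = 1 / (1 − e^(−kτ)) = 1 / (1 − 0.1898) = 1.234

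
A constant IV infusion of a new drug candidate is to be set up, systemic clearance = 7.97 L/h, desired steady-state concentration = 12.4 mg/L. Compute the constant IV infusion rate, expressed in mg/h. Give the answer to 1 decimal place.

At steady state, infusion rate R₀ = Css × CL = 12.4 × 7.970 = 98.83 mg/h

98.8 mg/h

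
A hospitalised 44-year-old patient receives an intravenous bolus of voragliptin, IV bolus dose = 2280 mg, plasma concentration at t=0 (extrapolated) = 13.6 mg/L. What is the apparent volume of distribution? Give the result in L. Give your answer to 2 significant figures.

Vd = Dose / C₀ = 2280 / 13.6 = 167.6 L

170 L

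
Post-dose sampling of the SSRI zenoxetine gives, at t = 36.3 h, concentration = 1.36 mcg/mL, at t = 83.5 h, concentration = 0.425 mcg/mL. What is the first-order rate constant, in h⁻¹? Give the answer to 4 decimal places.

k = ln(C₁/C₂) / (t₂ − t₁) = ln(1.36/0.425) / (83.5 − 36.3)
  = 1.163 / 47.20 = 0.02464 h⁻¹

0.0246 h⁻¹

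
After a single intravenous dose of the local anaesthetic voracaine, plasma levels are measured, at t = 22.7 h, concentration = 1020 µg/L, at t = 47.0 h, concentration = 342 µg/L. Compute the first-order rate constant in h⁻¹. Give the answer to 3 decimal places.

k = ln(C₁/C₂) / (t₂ − t₁) = ln(1020/342) / (47.0 − 22.7)
  = 1.093 / 24.30 = 0.04498 h⁻¹

0.045 h⁻¹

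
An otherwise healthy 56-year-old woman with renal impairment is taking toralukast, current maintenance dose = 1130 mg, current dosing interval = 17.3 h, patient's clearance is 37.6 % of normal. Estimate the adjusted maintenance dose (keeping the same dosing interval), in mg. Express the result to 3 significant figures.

To keep the same average steady-state level, dosing rate must scale with clearance.
CL ratio = 37.6 / 100 = 0.3760
New dose (same interval) = 1130 × 0.3760 = 424.9 mg

425 mg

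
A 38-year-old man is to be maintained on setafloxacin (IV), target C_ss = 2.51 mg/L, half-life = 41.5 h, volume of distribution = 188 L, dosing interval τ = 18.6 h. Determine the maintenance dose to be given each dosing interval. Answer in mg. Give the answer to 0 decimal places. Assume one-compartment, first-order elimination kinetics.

147 mg

k = ln2 / t½ = 0.693147 / 41.5 = 0.01670 h⁻¹
CL = k × Vd = 0.01670 × 188 = 3.140 L/h
At steady state, Dose/τ = Css × CL.
Dose = Css × CL × τ = 2.51 × 3.140 × 18.6 = 146.6 mg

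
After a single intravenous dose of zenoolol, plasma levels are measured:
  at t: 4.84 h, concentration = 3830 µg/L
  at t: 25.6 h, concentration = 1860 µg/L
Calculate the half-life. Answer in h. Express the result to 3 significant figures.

k = ln(C₁/C₂) / (t₂ − t₁) = ln(3830/1860) / (25.6 − 4.84)
  = 0.7223 / 20.76 = 0.03479 h⁻¹
t½ = ln2 / k = 0.693147 / 0.03479 = 19.92 h

19.9 h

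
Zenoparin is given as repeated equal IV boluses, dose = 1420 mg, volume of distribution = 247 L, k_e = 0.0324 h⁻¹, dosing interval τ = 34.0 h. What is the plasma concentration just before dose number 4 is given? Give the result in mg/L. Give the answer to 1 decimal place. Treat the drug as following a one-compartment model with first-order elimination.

C₀ per dose = Dose / Vd = 1420 / 247 = 5.749 mg/L
Fraction remaining after one interval: r = e^(−kτ) = e^(−0.03240 × 34.0) = 0.3323
Before dose 4, 3 doses have been given (aged 1τ, 2τ, 3τ).
C_trough = C₀ × (r + r² + … + r^3) = C₀ × r(1−r^3)/(1−r)
        = 5.749 × 0.3323 × (1 − 0.03669) / (1 − 0.3323) = 2.756 mg/L

2.8 mg/L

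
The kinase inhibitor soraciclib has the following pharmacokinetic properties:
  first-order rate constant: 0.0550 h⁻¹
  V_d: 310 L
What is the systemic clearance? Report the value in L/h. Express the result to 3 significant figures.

17.1 L/h

CL = k × Vd = 0.0550 × 310 = 17.05 L/h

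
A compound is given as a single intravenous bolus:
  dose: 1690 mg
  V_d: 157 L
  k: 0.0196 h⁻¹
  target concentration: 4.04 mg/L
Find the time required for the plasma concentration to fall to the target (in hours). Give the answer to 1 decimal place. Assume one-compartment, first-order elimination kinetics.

C₀ = Dose / Vd = 1690 / 157 = 10.76 mg/L
t = ln(C₀ / C) / k = ln(10.76 / 4.04) / 0.01960
  = ln(2.663) / 0.01960 = 0.9795 / 0.01960 = 49.97 h

50.0 h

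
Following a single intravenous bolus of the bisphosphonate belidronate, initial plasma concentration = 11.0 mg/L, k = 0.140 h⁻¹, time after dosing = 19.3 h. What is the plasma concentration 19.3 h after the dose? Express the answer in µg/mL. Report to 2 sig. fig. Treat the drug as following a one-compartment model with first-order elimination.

C = C₀ · e^(−k·t) = 11.00 × e^(−0.1400 × 19.3)
  = 11.00 × 0.06707 = 0.7378 mg/L
(0.7378 mg/L = 0.7378 µg/mL)

0.74 µg/mL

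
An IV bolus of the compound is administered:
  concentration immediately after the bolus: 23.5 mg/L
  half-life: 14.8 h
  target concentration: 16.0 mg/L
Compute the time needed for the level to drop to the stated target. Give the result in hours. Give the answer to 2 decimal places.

8.21 h

k = ln2 / t½ = 0.693147 / 14.8 = 0.04683 h⁻¹
t = ln(C₀ / C) / k = ln(23.50 / 16.0) / 0.04683
  = ln(1.469) / 0.04683 = 0.3846 / 0.04683 = 8.213 h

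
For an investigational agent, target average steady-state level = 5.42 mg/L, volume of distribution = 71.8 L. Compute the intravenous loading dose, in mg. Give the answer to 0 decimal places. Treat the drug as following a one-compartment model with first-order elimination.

389 mg

LD = Css × Vd = 5.42 × 71.8 = 389.2 mg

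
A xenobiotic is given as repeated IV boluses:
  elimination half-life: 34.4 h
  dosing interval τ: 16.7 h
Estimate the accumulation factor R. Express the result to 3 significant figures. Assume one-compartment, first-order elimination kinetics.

3.50

k = ln2 / t½ = 0.693147 / 34.4 = 0.02015 h⁻¹
e^(−kτ) = e^(−0.02015 × 16.7) = 0.7143
Accumulation ratio R = 1 / (1 − e^(−kτ)) = 1 / (1 − 0.7143) = 3.500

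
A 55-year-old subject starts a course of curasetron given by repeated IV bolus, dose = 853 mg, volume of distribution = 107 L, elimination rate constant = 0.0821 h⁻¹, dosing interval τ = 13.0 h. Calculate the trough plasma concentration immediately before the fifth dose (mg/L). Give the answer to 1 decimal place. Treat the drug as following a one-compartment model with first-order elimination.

4.1 mg/L

C₀ per dose = Dose / Vd = 853 / 107 = 7.972 mg/L
Fraction remaining after one interval: r = e^(−kτ) = e^(−0.08210 × 13.0) = 0.3439
Before dose 5, 4 doses have been given (aged 1τ, 2τ, 3τ, 4τ).
C_trough = C₀ × (r + r² + … + r^4) = C₀ × r(1−r^4)/(1−r)
        = 7.972 × 0.3439 × (1 − 0.01399) / (1 − 0.3439) = 4.120 mg/L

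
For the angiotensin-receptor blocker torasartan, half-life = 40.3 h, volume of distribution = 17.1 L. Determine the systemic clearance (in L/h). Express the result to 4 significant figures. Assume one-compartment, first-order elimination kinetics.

0.2941 L/h

k = ln2 / t½ = 0.693147 / 40.3 = 0.01720 h⁻¹
CL = k × Vd = 0.01720 × 17.1 = 0.2941 L/h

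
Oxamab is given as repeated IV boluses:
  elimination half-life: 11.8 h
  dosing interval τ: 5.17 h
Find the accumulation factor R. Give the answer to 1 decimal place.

k = ln2 / t½ = 0.693147 / 11.8 = 0.05874 h⁻¹
e^(−kτ) = e^(−0.05874 × 5.17) = 0.7381
Accumulation ratio R = 1 / (1 − e^(−kτ)) = 1 / (1 − 0.7381) = 3.818

3.8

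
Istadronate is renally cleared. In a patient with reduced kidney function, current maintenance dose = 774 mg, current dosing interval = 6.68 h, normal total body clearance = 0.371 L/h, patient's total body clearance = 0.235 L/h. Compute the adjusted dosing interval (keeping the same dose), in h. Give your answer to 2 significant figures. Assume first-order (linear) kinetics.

To keep the same average steady-state level, dosing rate must scale with clearance.
CL ratio = 0.235 / 0.371 = 0.6334
New interval (same dose) = 6.68 / 0.6334 = 10.55 h

11 h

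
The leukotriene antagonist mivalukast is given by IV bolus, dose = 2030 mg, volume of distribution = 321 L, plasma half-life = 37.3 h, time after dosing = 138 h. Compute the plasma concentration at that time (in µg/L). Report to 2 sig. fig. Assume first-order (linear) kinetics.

C₀ = Dose / Vd = 2030 / 321 = 6.324 mg/L
k = ln2 / t½ = 0.693147 / 37.3 = 0.01858 h⁻¹
C = C₀ · e^(−k·t) = 6.324 × e^(−0.01858 × 138)
  = 6.324 × 0.07699 = 0.4869 mg/L
Convert: 0.4869 mg/L × 1000 = 486.9 µg/L

490 µg/L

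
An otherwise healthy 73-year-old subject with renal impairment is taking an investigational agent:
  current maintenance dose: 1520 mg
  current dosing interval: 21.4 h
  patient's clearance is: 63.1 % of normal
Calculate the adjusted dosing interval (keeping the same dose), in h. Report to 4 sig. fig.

33.91 h

To keep the same average steady-state level, dosing rate must scale with clearance.
CL ratio = 63.1 / 100 = 0.6310
New interval (same dose) = 21.4 / 0.6310 = 33.91 h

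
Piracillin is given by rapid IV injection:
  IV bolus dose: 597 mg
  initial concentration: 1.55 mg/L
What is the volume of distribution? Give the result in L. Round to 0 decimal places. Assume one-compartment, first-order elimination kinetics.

385 L

Vd = Dose / C₀ = 597.0 / 1.55 = 385.2 L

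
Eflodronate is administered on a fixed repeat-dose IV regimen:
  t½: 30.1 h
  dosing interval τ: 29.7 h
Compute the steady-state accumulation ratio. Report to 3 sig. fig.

k = ln2 / t½ = 0.693147 / 30.1 = 0.02303 h⁻¹
e^(−kτ) = e^(−0.02303 × 29.7) = 0.5046
Accumulation ratio R = 1 / (1 − e^(−kτ)) = 1 / (1 − 0.5046) = 2.019

2.02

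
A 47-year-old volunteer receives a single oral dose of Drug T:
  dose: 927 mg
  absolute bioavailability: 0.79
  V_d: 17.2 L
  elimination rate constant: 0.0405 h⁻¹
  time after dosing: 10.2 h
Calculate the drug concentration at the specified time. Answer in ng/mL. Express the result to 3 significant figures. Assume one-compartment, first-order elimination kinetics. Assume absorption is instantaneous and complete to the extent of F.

Amount reaching circulation = F × Dose = 0.79 × 927.0 = 732.3 mg
C₀ = F·Dose / Vd = 732.3 / 17.2 = 42.58 mg/L
C = C₀ · e^(−k·t) = 42.58 × e^(−0.04050 × 10.2)
  = 42.58 × 0.6616 = 28.17 mg/L
Convert: 28.17 mg/L × 1000 = 28170 ng/mL

28200 ng/mL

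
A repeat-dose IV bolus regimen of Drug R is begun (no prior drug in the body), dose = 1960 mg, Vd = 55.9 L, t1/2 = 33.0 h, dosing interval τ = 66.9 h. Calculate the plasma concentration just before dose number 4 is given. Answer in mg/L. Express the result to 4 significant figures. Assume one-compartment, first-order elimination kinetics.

C₀ per dose = Dose / Vd = 1960 / 55.9 = 35.06 mg/L
k = ln2 / t½ = 0.693147 / 33.0 = 0.02100 h⁻¹
Fraction remaining after one interval: r = e^(−kτ) = e^(−0.02100 × 66.9) = 0.2454
Before dose 4, 3 doses have been given (aged 1τ, 2τ, 3τ).
C_trough = C₀ × (r + r² + … + r^3) = C₀ × r(1−r^3)/(1−r)
        = 35.06 × 0.2454 × (1 − 0.01478) / (1 − 0.2454) = 11.23 mg/L

11.23 mg/L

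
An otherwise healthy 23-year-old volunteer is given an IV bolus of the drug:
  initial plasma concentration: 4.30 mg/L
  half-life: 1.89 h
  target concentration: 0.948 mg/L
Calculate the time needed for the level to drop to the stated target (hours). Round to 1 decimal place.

4.1 h

k = ln2 / t½ = 0.693147 / 1.89 = 0.3667 h⁻¹
t = ln(C₀ / C) / k = ln(4.300 / 0.948) / 0.3667
  = ln(4.536) / 0.3667 = 1.512 / 0.3667 = 4.123 h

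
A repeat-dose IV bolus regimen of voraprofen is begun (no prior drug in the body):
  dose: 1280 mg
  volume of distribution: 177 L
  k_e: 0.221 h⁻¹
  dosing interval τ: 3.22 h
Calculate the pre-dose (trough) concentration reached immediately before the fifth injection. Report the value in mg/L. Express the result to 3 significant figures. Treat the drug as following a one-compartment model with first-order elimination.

6.57 mg/L

C₀ per dose = Dose / Vd = 1280 / 177 = 7.232 mg/L
Fraction remaining after one interval: r = e^(−kτ) = e^(−0.2210 × 3.22) = 0.4908
Before dose 5, 4 doses have been given (aged 1τ, 2τ, 3τ, 4τ).
C_trough = C₀ × (r + r² + … + r^4) = C₀ × r(1−r^4)/(1−r)
        = 7.232 × 0.4908 × (1 − 0.05803) / (1 − 0.4908) = 6.566 mg/L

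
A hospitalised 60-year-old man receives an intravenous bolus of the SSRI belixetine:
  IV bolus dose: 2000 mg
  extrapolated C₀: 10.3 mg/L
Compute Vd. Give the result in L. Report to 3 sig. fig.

194 L

Vd = Dose / C₀ = 2000 / 10.3 = 194.2 L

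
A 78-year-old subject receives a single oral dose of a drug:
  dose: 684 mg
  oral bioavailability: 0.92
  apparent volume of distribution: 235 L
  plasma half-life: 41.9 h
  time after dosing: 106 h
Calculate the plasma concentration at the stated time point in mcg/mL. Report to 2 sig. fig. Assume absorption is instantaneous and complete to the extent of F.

Amount reaching circulation = F × Dose = 0.92 × 684.0 = 629.3 mg
C₀ = F·Dose / Vd = 629.3 / 235 = 2.678 mg/L
k = ln2 / t½ = 0.693147 / 41.9 = 0.01654 h⁻¹
C = C₀ · e^(−k·t) = 2.678 × e^(−0.01654 × 106)
  = 2.678 × 0.1732 = 0.4638 mg/L
(0.4638 mg/L = 0.4638 mcg/mL)

0.46 mcg/mL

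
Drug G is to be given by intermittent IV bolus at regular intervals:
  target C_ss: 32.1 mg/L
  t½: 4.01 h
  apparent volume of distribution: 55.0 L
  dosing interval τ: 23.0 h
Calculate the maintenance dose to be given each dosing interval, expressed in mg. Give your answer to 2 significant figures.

k = ln2 / t½ = 0.693147 / 4.01 = 0.1729 h⁻¹
CL = k × Vd = 0.1729 × 55.0 = 9.510 L/h
At steady state, Dose/τ = Css × CL.
Dose = Css × CL × τ = 32.1 × 9.510 × 23.0 = 7021 mg

7000 mg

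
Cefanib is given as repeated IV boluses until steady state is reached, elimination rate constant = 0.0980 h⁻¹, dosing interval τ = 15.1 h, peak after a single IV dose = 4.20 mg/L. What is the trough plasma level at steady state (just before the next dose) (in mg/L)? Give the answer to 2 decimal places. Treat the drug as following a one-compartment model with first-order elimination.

e^(−kτ) = e^(−0.09800 × 15.1) = 0.2277
Accumulation ratio R = 1 / (1 − e^(−kτ)) = 1 / (1 − 0.2277) = 1.295
Steady-state trough = C₀ × R × e^(−kτ) = 4.20 × 1.295 × 0.2277 = 1.238 mg/L

1.24 mg/L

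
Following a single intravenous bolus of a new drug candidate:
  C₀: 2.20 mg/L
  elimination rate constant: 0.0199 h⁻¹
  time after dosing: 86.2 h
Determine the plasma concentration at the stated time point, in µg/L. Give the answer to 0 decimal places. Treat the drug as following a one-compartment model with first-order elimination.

396 µg/L

C = C₀ · e^(−k·t) = 2.200 × e^(−0.01990 × 86.2)
  = 2.200 × 0.1799 = 0.3958 mg/L
Convert: 0.3958 mg/L × 1000 = 395.8 µg/L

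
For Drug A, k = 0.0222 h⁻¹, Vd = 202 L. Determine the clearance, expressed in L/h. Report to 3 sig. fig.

4.48 L/h

CL = k × Vd = 0.0222 × 202 = 4.484 L/h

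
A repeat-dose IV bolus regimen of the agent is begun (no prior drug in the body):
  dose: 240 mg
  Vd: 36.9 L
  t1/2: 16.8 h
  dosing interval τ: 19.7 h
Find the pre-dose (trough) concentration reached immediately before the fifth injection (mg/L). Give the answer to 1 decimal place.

C₀ per dose = Dose / Vd = 240 / 36.9 = 6.504 mg/L
k = ln2 / t½ = 0.693147 / 16.8 = 0.04126 h⁻¹
Fraction remaining after one interval: r = e^(−kτ) = e^(−0.04126 × 19.7) = 0.4436
Before dose 5, 4 doses have been given (aged 1τ, 2τ, 3τ, 4τ).
C_trough = C₀ × (r + r² + … + r^4) = C₀ × r(1−r^4)/(1−r)
        = 6.504 × 0.4436 × (1 − 0.03872) / (1 − 0.4436) = 4.985 mg/L

5.0 mg/L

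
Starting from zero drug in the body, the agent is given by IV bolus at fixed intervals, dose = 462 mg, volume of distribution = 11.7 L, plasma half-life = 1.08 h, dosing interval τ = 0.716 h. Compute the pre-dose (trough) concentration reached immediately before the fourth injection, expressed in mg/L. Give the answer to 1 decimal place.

C₀ per dose = Dose / Vd = 462 / 11.7 = 39.49 mg/L
k = ln2 / t½ = 0.693147 / 1.08 = 0.6418 h⁻¹
Fraction remaining after one interval: r = e^(−kτ) = e^(−0.6418 × 0.716) = 0.6316
Before dose 4, 3 doses have been given (aged 1τ, 2τ, 3τ).
C_trough = C₀ × (r + r² + … + r^3) = C₀ × r(1−r^3)/(1−r)
        = 39.49 × 0.6316 × (1 − 0.2520) / (1 − 0.6316) = 50.64 mg/L

50.6 mg/L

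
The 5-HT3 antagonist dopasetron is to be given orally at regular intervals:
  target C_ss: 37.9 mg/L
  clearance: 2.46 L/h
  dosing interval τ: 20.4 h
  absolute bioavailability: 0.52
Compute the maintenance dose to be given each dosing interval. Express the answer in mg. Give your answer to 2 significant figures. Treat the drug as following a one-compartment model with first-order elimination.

3700 mg

At steady state, F × (Dose/τ) = Css × CL.
Dose = Css × CL × τ / F = 37.9 × 2.460 × 20.4 / 0.52 = 3658 mg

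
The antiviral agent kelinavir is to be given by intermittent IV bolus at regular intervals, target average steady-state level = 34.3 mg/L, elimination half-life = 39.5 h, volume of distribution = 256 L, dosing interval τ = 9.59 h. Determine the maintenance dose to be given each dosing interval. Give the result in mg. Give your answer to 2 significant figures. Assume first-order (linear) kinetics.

k = ln2 / t½ = 0.693147 / 39.5 = 0.01755 h⁻¹
CL = k × Vd = 0.01755 × 256 = 4.493 L/h
At steady state, Dose/τ = Css × CL.
Dose = Css × CL × τ = 34.3 × 4.493 × 9.59 = 1478 mg

1500 mg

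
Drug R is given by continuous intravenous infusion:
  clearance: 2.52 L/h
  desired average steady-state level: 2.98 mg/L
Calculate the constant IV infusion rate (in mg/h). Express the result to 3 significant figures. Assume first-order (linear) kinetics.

At steady state, infusion rate R₀ = Css × CL = 2.98 × 2.520 = 7.510 mg/h

7.51 mg/h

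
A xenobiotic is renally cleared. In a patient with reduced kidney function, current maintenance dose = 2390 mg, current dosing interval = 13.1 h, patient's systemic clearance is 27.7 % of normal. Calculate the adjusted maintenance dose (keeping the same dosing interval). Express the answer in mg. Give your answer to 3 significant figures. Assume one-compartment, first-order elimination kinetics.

662 mg

To keep the same average steady-state level, dosing rate must scale with clearance.
CL ratio = 27.7 / 100 = 0.2770
New dose (same interval) = 2390 × 0.2770 = 662.0 mg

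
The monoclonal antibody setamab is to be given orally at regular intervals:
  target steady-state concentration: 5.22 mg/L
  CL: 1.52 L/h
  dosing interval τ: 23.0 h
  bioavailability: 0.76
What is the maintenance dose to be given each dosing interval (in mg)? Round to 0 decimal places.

At steady state, F × (Dose/τ) = Css × CL.
Dose = Css × CL × τ / F = 5.22 × 1.520 × 23.0 / 0.76 = 240.1 mg

240 mg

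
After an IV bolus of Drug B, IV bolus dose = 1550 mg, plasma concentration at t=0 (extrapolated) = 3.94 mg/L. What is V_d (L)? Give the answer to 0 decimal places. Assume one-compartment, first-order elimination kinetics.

Vd = Dose / C₀ = 1550 / 3.94 = 393.4 L

393 L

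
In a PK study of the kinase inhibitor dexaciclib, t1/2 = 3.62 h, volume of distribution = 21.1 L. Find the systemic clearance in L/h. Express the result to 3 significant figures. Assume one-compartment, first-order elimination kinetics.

k = ln2 / t½ = 0.693147 / 3.62 = 0.1915 h⁻¹
CL = k × Vd = 0.1915 × 21.1 = 4.041 L/h

4.04 L/h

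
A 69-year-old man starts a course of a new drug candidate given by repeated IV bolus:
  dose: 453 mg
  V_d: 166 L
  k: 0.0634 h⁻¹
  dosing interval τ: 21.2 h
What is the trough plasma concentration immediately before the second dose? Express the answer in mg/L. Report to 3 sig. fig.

0.712 mg/L

C₀ per dose = Dose / Vd = 453 / 166 = 2.729 mg/L
Fraction remaining after one interval: r = e^(−kτ) = e^(−0.06340 × 21.2) = 0.2608
Before dose 2, 1 dose has been given (aged 1τ).
C_trough = C₀ × r = 2.729 × 0.2608 = 0.7117 mg/L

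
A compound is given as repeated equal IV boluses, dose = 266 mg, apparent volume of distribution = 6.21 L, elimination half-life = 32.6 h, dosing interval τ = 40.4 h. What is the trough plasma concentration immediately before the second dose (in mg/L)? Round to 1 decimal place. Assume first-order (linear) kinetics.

18.1 mg/L

C₀ per dose = Dose / Vd = 266 / 6.21 = 42.83 mg/L
k = ln2 / t½ = 0.693147 / 32.6 = 0.02126 h⁻¹
Fraction remaining after one interval: r = e^(−kτ) = e^(−0.02126 × 40.4) = 0.4236
Before dose 2, 1 dose has been given (aged 1τ).
C_trough = C₀ × r = 42.83 × 0.4236 = 18.14 mg/L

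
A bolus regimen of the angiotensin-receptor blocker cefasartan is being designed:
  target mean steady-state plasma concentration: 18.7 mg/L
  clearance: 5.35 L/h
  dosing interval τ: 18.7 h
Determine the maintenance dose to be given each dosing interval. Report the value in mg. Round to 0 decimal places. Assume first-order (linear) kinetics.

At steady state, Dose/τ = Css × CL.
Dose = Css × CL × τ = 18.7 × 5.350 × 18.7 = 1871 mg

1871 mg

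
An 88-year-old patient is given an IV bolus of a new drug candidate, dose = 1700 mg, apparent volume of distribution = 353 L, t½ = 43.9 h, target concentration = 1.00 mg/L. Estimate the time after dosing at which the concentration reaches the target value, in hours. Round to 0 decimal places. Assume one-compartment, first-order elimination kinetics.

C₀ = Dose / Vd = 1700 / 353 = 4.816 mg/L
k = ln2 / t½ = 0.693147 / 43.9 = 0.01579 h⁻¹
t = ln(C₀ / C) / k = ln(4.816 / 1.00) / 0.01579
  = ln(4.816) / 0.01579 = 1.572 / 0.01579 = 99.56 h

100 h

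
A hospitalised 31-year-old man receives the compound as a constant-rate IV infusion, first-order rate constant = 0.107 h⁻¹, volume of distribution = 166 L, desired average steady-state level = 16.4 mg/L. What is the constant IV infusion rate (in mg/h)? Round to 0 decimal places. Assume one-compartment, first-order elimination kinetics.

CL = k × Vd = 0.1070 × 166 = 17.76 L/h
At steady state, infusion rate R₀ = Css × CL = 16.4 × 17.76 = 291.3 mg/h

291 mg/h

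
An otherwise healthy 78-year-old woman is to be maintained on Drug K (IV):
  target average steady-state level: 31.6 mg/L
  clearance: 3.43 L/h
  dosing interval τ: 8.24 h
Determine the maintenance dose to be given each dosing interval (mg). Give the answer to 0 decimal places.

893 mg

At steady state, Dose/τ = Css × CL.
Dose = Css × CL × τ = 31.6 × 3.430 × 8.24 = 893.1 mg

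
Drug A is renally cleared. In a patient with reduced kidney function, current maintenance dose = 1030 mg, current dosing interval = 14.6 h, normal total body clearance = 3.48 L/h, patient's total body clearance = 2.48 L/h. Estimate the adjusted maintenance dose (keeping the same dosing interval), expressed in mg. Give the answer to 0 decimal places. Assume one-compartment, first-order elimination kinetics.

To keep the same average steady-state level, dosing rate must scale with clearance.
CL ratio = 2.48 / 3.48 = 0.7126
New dose (same interval) = 1030 × 0.7126 = 734.0 mg

734 mg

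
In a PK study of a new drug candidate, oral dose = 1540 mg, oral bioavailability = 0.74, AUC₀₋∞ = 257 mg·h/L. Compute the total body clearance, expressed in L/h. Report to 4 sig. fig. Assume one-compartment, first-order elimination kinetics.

4.434 L/h

CL = F·Dose / AUC = 0.74 × 1540 / 257 = 4.434 L/h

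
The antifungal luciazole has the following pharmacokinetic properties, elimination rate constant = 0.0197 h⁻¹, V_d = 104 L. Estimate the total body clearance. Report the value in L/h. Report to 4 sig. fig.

CL = k × Vd = 0.0197 × 104 = 2.049 L/h

2.049 L/h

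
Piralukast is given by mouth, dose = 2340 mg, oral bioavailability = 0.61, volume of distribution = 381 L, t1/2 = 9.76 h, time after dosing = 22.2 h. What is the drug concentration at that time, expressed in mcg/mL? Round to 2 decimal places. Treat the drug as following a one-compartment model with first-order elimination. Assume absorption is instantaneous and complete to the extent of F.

Amount reaching circulation = F × Dose = 0.61 × 2340 = 1427 mg
C₀ = F·Dose / Vd = 1427 / 381 = 3.745 mg/L
k = ln2 / t½ = 0.693147 / 9.76 = 0.07102 h⁻¹
C = C₀ · e^(−k·t) = 3.745 × e^(−0.07102 × 22.2)
  = 3.745 × 0.2067 = 0.7741 mg/L
(0.7741 mg/L = 0.7741 mcg/mL)

0.77 mcg/mL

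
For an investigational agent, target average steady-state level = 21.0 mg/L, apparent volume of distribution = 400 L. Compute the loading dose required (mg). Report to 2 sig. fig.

8400 mg

LD = Css × Vd = 21.0 × 400 = 8400 mg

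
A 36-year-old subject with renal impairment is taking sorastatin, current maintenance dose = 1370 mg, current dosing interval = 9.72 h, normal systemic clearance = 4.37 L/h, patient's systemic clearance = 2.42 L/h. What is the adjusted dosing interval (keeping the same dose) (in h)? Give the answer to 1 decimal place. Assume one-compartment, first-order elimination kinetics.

To keep the same average steady-state level, dosing rate must scale with clearance.
CL ratio = 2.42 / 4.37 = 0.5538
New interval (same dose) = 9.72 / 0.5538 = 17.55 h

17.6 h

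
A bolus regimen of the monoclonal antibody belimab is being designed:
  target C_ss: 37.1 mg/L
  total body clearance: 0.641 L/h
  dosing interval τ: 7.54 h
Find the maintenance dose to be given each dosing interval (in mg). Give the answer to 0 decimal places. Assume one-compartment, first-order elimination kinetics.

At steady state, Dose/τ = Css × CL.
Dose = Css × CL × τ = 37.1 × 0.6410 × 7.54 = 179.3 mg

179 mg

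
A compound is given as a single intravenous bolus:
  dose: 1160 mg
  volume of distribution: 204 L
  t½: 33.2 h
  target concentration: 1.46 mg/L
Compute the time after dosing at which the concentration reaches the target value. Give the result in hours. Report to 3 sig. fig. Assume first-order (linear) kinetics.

65.1 h

C₀ = Dose / Vd = 1160 / 204 = 5.686 mg/L
k = ln2 / t½ = 0.693147 / 33.2 = 0.02088 h⁻¹
t = ln(C₀ / C) / k = ln(5.686 / 1.46) / 0.02088
  = ln(3.895) / 0.02088 = 1.360 / 0.02088 = 65.13 h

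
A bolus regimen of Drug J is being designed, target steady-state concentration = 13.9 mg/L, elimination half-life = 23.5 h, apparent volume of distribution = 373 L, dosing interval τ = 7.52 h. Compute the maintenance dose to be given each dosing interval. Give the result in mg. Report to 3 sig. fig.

1150 mg

k = ln2 / t½ = 0.693147 / 23.5 = 0.02950 h⁻¹
CL = k × Vd = 0.02950 × 373 = 11.00 L/h
At steady state, Dose/τ = Css × CL.
Dose = Css × CL × τ = 13.9 × 11.00 × 7.52 = 1150 mg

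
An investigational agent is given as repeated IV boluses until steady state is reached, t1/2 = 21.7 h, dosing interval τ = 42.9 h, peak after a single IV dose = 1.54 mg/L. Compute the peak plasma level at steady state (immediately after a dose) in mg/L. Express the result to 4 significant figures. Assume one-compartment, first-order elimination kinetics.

k = ln2 / t½ = 0.693147 / 21.7 = 0.03194 h⁻¹
e^(−kτ) = e^(−0.03194 × 42.9) = 0.2540
Accumulation ratio R = 1 / (1 − e^(−kτ)) = 1 / (1 − 0.2540) = 1.340
Steady-state peak = C₀ × R = 1.54 × 1.340 = 2.064 mg/L

2.064 mg/L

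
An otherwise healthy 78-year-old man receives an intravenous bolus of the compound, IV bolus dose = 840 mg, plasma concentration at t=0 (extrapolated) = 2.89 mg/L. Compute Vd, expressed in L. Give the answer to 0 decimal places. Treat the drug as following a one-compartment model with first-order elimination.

291 L

Vd = Dose / C₀ = 840.0 / 2.89 = 290.7 L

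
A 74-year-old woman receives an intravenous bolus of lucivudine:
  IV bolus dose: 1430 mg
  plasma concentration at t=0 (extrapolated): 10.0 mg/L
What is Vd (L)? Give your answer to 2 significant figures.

140 L

Vd = Dose / C₀ = 1430 / 10.0 = 143.0 L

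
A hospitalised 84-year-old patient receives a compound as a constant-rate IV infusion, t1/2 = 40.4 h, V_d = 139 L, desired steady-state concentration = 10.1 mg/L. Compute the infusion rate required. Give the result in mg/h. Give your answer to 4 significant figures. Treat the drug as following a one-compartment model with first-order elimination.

24.09 mg/h

k = ln2 / t½ = 0.693147 / 40.4 = 0.01716 h⁻¹
CL = k × Vd = 0.01716 × 139 = 2.385 L/h
At steady state, infusion rate R₀ = Css × CL = 10.1 × 2.385 = 24.09 mg/h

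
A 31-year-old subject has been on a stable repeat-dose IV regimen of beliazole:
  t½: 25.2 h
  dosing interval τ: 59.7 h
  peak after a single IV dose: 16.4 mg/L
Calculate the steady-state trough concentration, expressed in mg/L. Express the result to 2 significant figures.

k = ln2 / t½ = 0.693147 / 25.2 = 0.02751 h⁻¹
e^(−kτ) = e^(−0.02751 × 59.7) = 0.1935
Accumulation ratio R = 1 / (1 − e^(−kτ)) = 1 / (1 − 0.1935) = 1.240
Steady-state trough = C₀ × R × e^(−kτ) = 16.4 × 1.240 × 0.1935 = 3.935 mg/L

3.9 mg/L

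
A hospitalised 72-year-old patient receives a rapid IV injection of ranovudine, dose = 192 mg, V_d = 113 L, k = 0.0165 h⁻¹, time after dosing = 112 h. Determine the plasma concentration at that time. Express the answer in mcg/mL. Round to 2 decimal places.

0.27 mcg/mL

C₀ = Dose / Vd = 192.0 / 113 = 1.699 mg/L
C = C₀ · e^(−k·t) = 1.699 × e^(−0.01650 × 112)
  = 1.699 × 0.1576 = 0.2678 mg/L
(0.2678 mg/L = 0.2678 mcg/mL)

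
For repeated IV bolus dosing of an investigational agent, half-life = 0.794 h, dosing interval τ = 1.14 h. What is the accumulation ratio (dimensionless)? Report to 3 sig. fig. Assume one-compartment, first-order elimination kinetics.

k = ln2 / t½ = 0.693147 / 0.794 = 0.8730 h⁻¹
e^(−kτ) = e^(−0.8730 × 1.14) = 0.3696
Accumulation ratio R = 1 / (1 − e^(−kτ)) = 1 / (1 − 0.3696) = 1.586

1.59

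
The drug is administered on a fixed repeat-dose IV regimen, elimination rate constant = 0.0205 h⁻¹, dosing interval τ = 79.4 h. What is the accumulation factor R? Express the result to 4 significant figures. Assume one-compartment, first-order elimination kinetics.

e^(−kτ) = e^(−0.02050 × 79.4) = 0.1964
Accumulation ratio R = 1 / (1 − e^(−kτ)) = 1 / (1 − 0.1964) = 1.244

1.244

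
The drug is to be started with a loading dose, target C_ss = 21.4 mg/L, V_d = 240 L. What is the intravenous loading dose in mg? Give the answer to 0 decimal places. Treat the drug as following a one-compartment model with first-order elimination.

LD = Css × Vd = 21.4 × 240 = 5136 mg

5136 mg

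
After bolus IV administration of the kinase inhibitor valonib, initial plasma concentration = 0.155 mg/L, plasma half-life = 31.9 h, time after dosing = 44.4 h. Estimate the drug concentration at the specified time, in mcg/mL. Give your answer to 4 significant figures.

0.05907 mcg/mL

k = ln2 / t½ = 0.693147 / 31.9 = 0.02173 h⁻¹
C = C₀ · e^(−k·t) = 0.1550 × e^(−0.02173 × 44.4)
  = 0.1550 × 0.3811 = 0.05907 mg/L
(0.05907 mg/L = 0.05907 mcg/mL)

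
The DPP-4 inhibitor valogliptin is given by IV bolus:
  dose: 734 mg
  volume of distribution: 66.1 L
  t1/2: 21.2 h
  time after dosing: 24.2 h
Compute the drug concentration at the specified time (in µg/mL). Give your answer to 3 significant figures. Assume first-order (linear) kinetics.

5.03 µg/mL

C₀ = Dose / Vd = 734.0 / 66.1 = 11.10 mg/L
k = ln2 / t½ = 0.693147 / 21.2 = 0.03270 h⁻¹
C = C₀ · e^(−k·t) = 11.10 × e^(−0.03270 × 24.2)
  = 11.10 × 0.4532 = 5.031 mg/L
(5.031 mg/L = 5.031 µg/mL)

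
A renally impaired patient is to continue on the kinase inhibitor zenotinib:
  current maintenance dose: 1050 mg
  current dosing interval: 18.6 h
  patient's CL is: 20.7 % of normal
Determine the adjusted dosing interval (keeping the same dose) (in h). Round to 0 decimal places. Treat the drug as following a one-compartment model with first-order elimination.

90 h

To keep the same average steady-state level, dosing rate must scale with clearance.
CL ratio = 20.7 / 100 = 0.2070
New interval (same dose) = 18.6 / 0.2070 = 89.86 h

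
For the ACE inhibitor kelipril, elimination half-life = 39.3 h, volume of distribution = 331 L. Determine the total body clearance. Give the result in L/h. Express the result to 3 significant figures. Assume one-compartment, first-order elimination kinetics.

k = ln2 / t½ = 0.693147 / 39.3 = 0.01764 h⁻¹
CL = k × Vd = 0.01764 × 331 = 5.839 L/h

5.84 L/h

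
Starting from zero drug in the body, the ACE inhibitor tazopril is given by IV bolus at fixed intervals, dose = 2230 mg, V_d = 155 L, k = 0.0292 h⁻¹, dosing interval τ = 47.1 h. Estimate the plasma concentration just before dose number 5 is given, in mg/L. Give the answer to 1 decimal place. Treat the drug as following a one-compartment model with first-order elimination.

4.8 mg/L

C₀ per dose = Dose / Vd = 2230 / 155 = 14.39 mg/L
Fraction remaining after one interval: r = e^(−kτ) = e^(−0.02920 × 47.1) = 0.2528
Before dose 5, 4 doses have been given (aged 1τ, 2τ, 3τ, 4τ).
C_trough = C₀ × (r + r² + … + r^4) = C₀ × r(1−r^4)/(1−r)
        = 14.39 × 0.2528 × (1 − 0.004084) / (1 − 0.2528) = 4.849 mg/L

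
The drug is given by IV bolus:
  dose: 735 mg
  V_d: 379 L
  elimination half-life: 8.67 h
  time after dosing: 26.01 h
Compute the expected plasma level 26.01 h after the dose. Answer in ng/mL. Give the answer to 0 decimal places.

C₀ = Dose / Vd = 735.0 / 379 = 1.939 mg/L
k = ln2 / t½ = 0.693147 / 8.67 = 0.07995 h⁻¹
t / t½ = 26.01 / 8.67 = 3 half-lives
C = C₀ × (1/2)^3 = 1.939 × 0.1250 = 0.2424 mg/L
Convert: 0.2424 mg/L × 1000 = 242.4 ng/mL

242 ng/mL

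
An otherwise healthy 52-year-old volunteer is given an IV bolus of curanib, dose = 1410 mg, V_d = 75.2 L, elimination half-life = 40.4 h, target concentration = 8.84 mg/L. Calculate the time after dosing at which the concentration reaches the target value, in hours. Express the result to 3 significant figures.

C₀ = Dose / Vd = 1410 / 75.2 = 18.75 mg/L
k = ln2 / t½ = 0.693147 / 40.4 = 0.01716 h⁻¹
t = ln(C₀ / C) / k = ln(18.75 / 8.84) / 0.01716
  = ln(2.121) / 0.01716 = 0.7519 / 0.01716 = 43.82 h

43.8 h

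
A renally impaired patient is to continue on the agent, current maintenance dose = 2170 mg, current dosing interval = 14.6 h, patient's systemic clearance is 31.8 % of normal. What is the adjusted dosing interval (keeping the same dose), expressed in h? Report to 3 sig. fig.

45.9 h

To keep the same average steady-state level, dosing rate must scale with clearance.
CL ratio = 31.8 / 100 = 0.3180
New interval (same dose) = 14.6 / 0.3180 = 45.91 h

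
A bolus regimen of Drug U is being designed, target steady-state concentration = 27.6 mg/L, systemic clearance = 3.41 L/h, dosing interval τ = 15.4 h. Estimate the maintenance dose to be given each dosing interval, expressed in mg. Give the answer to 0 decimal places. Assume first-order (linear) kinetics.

1449 mg

At steady state, Dose/τ = Css × CL.
Dose = Css × CL × τ = 27.6 × 3.410 × 15.4 = 1449 mg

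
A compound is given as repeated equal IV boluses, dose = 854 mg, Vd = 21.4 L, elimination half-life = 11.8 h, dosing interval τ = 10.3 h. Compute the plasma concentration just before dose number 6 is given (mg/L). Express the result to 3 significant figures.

45.7 mg/L

C₀ per dose = Dose / Vd = 854 / 21.4 = 39.91 mg/L
k = ln2 / t½ = 0.693147 / 11.8 = 0.05874 h⁻¹
Fraction remaining after one interval: r = e^(−kτ) = e^(−0.05874 × 10.3) = 0.5461
Before dose 6, 5 doses have been given (aged 1τ, 2τ, 3τ, 4τ, 5τ).
C_trough = C₀ × (r + r² + … + r^5) = C₀ × r(1−r^5)/(1−r)
        = 39.91 × 0.5461 × (1 − 0.04857) / (1 − 0.5461) = 45.68 mg/L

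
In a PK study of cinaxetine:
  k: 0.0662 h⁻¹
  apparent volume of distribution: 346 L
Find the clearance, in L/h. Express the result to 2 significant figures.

CL = k × Vd = 0.0662 × 346 = 22.91 L/h

23 L/h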